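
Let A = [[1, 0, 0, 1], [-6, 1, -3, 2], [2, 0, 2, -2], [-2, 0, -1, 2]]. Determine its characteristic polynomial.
χ_A(x) = (x - 2)^2(x - 1)^2

xI - A = [[x - 1, 0, 0, -1], [6, x - 1, 3, -2], [-2, 0, x - 2, 2], [2, 0, 1, x - 2]].

Expanding det(xI - A) along the first row:
det(xI - A) = + (x - 1)·det([[x - 1, 3, -2], [0, x - 2, 2], [0, 1, x - 2]]) - (0)·det([[6, 3, -2], [-2, x - 2, 2], [2, 1, x - 2]]) + (0)·det([[6, x - 1, -2], [-2, 0, 2], [2, 0, x - 2]]) - (-1)·det([[6, x - 1, 3], [-2, 0, x - 2], [2, 0, 1]]).

Evaluating gives χ_A(x) = x^4 - 6x^3 + 13x^2 - 12x + 4 = (x - 2)^2(x - 1)^2.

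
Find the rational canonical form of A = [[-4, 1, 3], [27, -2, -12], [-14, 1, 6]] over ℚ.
The invariant factors of A (the non-unit diagonal entries of the Smith normal form of xI - A over ℚ[x]) are x^3 - x - 3, each dividing the next. The characteristic polynomial is their product, x^3 - x - 3.

The rational canonical form is the block-diagonal matrix of companion matrices C(f_i):
R = [[0, 0, 3], [1, 0, 1], [0, 1, 0]].

Note the characteristic polynomial does not split into linear factors over ℚ, so A has no Jordan form over ℚ; the rational canonical form exists over any field.

R = [[0, 0, 3], [1, 0, 1], [0, 1, 0]]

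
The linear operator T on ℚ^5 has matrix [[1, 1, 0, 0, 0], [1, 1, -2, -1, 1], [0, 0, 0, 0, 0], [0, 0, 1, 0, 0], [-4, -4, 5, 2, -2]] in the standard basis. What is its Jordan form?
The characteristic polynomial is det(xI - A) = x^5, so the eigenvalues are 0 (algebraic multiplicity 5).

For λ = 0: rank(A) = 3, rank(A^2) = 1, rank(A^3) = 0. The eigenspace has dimension 5 - 3 = 2, so there are 2 Jordan blocks; the rank sequence gives block sizes [3, 2].

Assembling the blocks gives the Jordan form J above.

J = [[0, 1, 0, 0, 0], [0, 0, 1, 0, 0], [0, 0, 0, 0, 0], [0, 0, 0, 0, 1], [0, 0, 0, 0, 0]]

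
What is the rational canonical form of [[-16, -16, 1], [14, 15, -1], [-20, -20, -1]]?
The invariant factors of A (the non-unit diagonal entries of the Smith normal form of xI - A over ℚ[x]) are (x - 4)(x + 3)^2, each dividing the next. The characteristic polynomial is their product, (x - 4)(x + 3)^2.

The rational canonical form is the block-diagonal matrix of companion matrices C(f_i):
R = [[0, 0, 36], [1, 0, 15], [0, 1, -2]].

R = [[0, 0, 36], [1, 0, 15], [0, 1, -2]]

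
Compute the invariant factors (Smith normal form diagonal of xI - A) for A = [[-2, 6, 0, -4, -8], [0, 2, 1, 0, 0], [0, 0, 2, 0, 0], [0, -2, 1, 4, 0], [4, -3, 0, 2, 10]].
(x - 6)(x - 4)(x - 2)^3

The Jordan structure of A has elementary divisors (x - 2)^3, (x - 4), (x - 6). Arranging the block sizes at each eigenvalue in decreasing order and taking row products gives the invariant factors.

Invariant factors (smallest first, each dividing the next): (x - 6)(x - 4)(x - 2)^3.

Check: the last factor (x - 6)(x - 4)(x - 2)^3 is the minimal polynomial, and the product (x - 6)(x - 4)(x - 2)^3 is the characteristic polynomial.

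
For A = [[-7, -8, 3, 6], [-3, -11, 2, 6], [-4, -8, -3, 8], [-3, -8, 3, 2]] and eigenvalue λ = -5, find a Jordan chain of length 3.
We seek v_1 ∈ ker((A + 5I)^3) \ ker((A + 5I)^2), then set v_{i+1} = (A + 5I) v_i.

One such chain is v_1 = [[1, 1, 1, 1]]^T, v_2 = [[-1, -1, -2, -1]]^T, v_3 = [[-2, -1, 0, -2]]^T. Check: (A + 5I) v_3 = [[0, 0, 0, 0]]^T = 0.

v_1 = [[1, 1, 1, 1]]^T, v_2 = [[-1, -1, -2, -1]]^T, v_3 = [[-2, -1, 0, -2]]^T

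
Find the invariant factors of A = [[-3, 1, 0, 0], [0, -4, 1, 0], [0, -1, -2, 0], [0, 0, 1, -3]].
The Jordan structure of A has elementary divisors (x + 3)^3, (x + 3). Arranging the block sizes at each eigenvalue in decreasing order and taking row products gives the invariant factors.

Invariant factors (smallest first, each dividing the next): x + 3, (x + 3)^3.

Check: the last factor (x + 3)^3 is the minimal polynomial, and the product (x + 3)^4 is the characteristic polynomial.

x + 3, (x + 3)^3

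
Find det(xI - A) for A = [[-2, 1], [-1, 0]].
χ_A(x) = (x + 1)^2

xI - A = [[x + 2, -1], [1, x]].

Expanding det(xI - A) along the first row:
det(xI - A) = + (x + 2)·det([[x]]) - (-1)·det([[1]]).

Evaluating gives χ_A(x) = x^2 + 2x + 1 = (x + 1)^2.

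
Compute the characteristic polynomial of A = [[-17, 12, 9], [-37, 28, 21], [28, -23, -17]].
χ_A(x) = (x + 2)^3

xI - A = [[x + 17, -12, -9], [37, x - 28, -21], [-28, 23, x + 17]].

Expanding det(xI - A) along the first row:
det(xI - A) = + (x + 17)·det([[x - 28, -21], [23, x + 17]]) - (-12)·det([[37, -21], [-28, x + 17]]) + (-9)·det([[37, x - 28], [-28, 23]]).

Evaluating gives χ_A(x) = x^3 + 6x^2 + 12x + 8 = (x + 2)^3.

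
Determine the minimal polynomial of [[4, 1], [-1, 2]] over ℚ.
The characteristic polynomial factors as (x - 3)^2. The minimal polynomial is ∏(x - λ)^{k_λ} where k_λ is the size of the largest Jordan block at λ.

For λ = 3: rank(A - 3I) = 1, and the largest Jordan block has size 2 (the smallest k with rank((A - 3I)^k) = rank((A - 3I)^(k+1))).

So m_A(x) = (x - 3)^2.

m_A(x) = (x - 3)^2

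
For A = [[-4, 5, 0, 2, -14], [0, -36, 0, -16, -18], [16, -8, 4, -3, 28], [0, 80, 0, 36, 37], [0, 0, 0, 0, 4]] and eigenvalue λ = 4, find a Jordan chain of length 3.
v_1 = [[-2, -2, 4, 4, 1]]^T, v_2 = [[0, -2, 0, 5, 0]]^T, v_3 = [[0, 0, 1, 0, 0]]^T

We seek v_1 ∈ ker((A - 4I)^3) \ ker((A - 4I)^2), then set v_{i+1} = (A - 4I) v_i.

One such chain is v_1 = [[-2, -2, 4, 4, 1]]^T, v_2 = [[0, -2, 0, 5, 0]]^T, v_3 = [[0, 0, 1, 0, 0]]^T. Check: (A - 4I) v_3 = [[0, 0, 0, 0, 0]]^T = 0.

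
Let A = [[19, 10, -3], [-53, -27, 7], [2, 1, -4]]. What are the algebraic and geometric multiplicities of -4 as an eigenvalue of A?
The characteristic polynomial is (x + 4)^3, so the factor x + 4 appears with exponent 3: the algebraic multiplicity is 3.

rank(A + 4I) = 2, so the eigenspace has dimension 3 - 2 = 1: the geometric multiplicity is 1.

Since 1 < 3, A is not diagonalizable.

algebraic multiplicity 3, geometric multiplicity 1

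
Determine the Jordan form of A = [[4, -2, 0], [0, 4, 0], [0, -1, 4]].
J = [[4, 1, 0], [0, 4, 0], [0, 0, 4]]

The characteristic polynomial is det(xI - A) = (x - 4)^3, so the eigenvalues are 4 (algebraic multiplicity 3).

For λ = 4: rank(A - 4I) = 1, rank((A - 4I)^2) = 0. The eigenspace has dimension 3 - 1 = 2, so there are 2 Jordan blocks; the rank sequence gives block sizes [2, 1].

Assembling the blocks gives the Jordan form J above.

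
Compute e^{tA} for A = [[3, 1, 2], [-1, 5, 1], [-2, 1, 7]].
A has Jordan form J = [[5, 1, 0], [0, 5, 1], [0, 0, 5]] with A = PJP^{-1}, so e^{tA} = P e^{tJ} P^{-1}.

For a Jordan block J_k(λ), e^{tJ_k(λ)} = e^{λt} · (I + tN + t^2 N^2/2! + ... + t^{k-1} N^{k-1}/(k-1)!) where N is the nilpotent superdiagonal part.

Assembling the blocks and conjugating back gives the entries of e^{tA} as shown above.

e^{tA} = [[(-t^2 - 4*t + 2)*e^{5*t}/2, t*e^{5*t}, t*(t + 4)*e^{5*t}/2], [-t*e^{5*t}, e^{5*t}, t*e^{5*t}], [t*(-t - 4)*e^{5*t}/2, t*e^{5*t}, (t^2 + 4*t + 2)*e^{5*t}/2]]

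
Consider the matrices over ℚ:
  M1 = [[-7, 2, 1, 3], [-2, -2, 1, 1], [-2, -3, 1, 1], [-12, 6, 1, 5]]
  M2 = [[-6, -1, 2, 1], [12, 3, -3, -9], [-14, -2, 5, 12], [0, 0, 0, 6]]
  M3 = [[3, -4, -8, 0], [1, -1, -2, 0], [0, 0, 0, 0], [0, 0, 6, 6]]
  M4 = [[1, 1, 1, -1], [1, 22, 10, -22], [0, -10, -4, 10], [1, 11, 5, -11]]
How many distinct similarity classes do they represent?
2 classes: {M1}, {M2, M3, M4}

Characteristic polynomials: χ_{M1} = x(x + 1)^3, χ_{M2} = x(x - 6)(x - 1)^2, χ_{M3} = x(x - 6)(x - 1)^2, χ_{M4} = x(x - 6)(x - 1)^2.

{M1}: invariant factors x(x + 1)^3.

{M2, M3, M4}: invariant factors x(x - 6)(x - 1)^2.

Matrices are similar if and only if their invariant-factor lists agree; the partition into similarity classes is {M1}, {M2, M3, M4}.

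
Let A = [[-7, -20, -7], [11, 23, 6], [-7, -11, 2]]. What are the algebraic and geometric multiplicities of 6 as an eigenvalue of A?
algebraic multiplicity 3, geometric multiplicity 1

The characteristic polynomial is (x - 6)^3, so the factor x - 6 appears with exponent 3: the algebraic multiplicity is 3.

rank(A - 6I) = 2, so the eigenspace has dimension 3 - 2 = 1: the geometric multiplicity is 1.

Since 1 < 3, A is not diagonalizable.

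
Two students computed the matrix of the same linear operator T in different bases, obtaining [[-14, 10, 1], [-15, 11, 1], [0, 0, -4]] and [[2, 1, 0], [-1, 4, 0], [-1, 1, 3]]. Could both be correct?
No.

trace(A) = -7 but trace(B) = 9. The trace is a similarity invariant, so A and B are not similar.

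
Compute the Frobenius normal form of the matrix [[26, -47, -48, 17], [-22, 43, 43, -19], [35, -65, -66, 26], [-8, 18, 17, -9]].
R = [[0, 0, 0, -9], [1, 0, 0, -18], [0, 1, 0, -14], [0, 0, 1, -6]]

The invariant factors of A (the non-unit diagonal entries of the Smith normal form of xI - A over ℚ[x]) are (x + 1)(x + 3)(x^2 + 2x + 3), each dividing the next. The characteristic polynomial is their product, (x + 1)(x + 3)(x^2 + 2x + 3).

The rational canonical form is the block-diagonal matrix of companion matrices C(f_i):
R = [[0, 0, 0, -9], [1, 0, 0, -18], [0, 1, 0, -14], [0, 0, 1, -6]].

Note the characteristic polynomial does not split into linear factors over ℚ, so A has no Jordan form over ℚ; the rational canonical form exists over any field.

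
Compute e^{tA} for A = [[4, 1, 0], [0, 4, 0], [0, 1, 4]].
e^{tA} = [[e^{4*t}, t*e^{4*t}, 0], [0, e^{4*t}, 0], [0, t*e^{4*t}, e^{4*t}]]

A has Jordan form J = [[4, 1, 0], [0, 4, 0], [0, 0, 4]] with A = PJP^{-1}, so e^{tA} = P e^{tJ} P^{-1}.

For a Jordan block J_k(λ), e^{tJ_k(λ)} = e^{λt} · (I + tN + t^2 N^2/2! + ... + t^{k-1} N^{k-1}/(k-1)!) where N is the nilpotent superdiagonal part.

Assembling the blocks and conjugating back gives the entries of e^{tA} as shown above.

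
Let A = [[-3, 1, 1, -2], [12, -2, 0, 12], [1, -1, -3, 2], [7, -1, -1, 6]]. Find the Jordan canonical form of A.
J = [[-2, 1, 0, 0], [0, -2, 0, 0], [0, 0, -2, 0], [0, 0, 0, 4]]

The characteristic polynomial is det(xI - A) = (x - 4)(x + 2)^3, so the eigenvalues are -2 (algebraic multiplicity 3), 4 (algebraic multiplicity 1).

For λ = -2: rank(A + 2I) = 2, rank((A + 2I)^2) = 1. The eigenspace has dimension 4 - 2 = 2, so there are 2 Jordan blocks; the rank sequence gives block sizes [2, 1].

For λ = 4: algebraic multiplicity 1 gives one 1×1 block.

Assembling the blocks gives the Jordan form J above.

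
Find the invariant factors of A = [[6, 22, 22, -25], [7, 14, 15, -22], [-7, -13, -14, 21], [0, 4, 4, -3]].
The Jordan structure of A has elementary divisors (x + 1)^3, (x - 6). Arranging the block sizes at each eigenvalue in decreasing order and taking row products gives the invariant factors.

Invariant factors (smallest first, each dividing the next): (x - 6)(x + 1)^3.

Check: the last factor (x - 6)(x + 1)^3 is the minimal polynomial, and the product (x - 6)(x + 1)^3 is the characteristic polynomial.

(x - 6)(x + 1)^3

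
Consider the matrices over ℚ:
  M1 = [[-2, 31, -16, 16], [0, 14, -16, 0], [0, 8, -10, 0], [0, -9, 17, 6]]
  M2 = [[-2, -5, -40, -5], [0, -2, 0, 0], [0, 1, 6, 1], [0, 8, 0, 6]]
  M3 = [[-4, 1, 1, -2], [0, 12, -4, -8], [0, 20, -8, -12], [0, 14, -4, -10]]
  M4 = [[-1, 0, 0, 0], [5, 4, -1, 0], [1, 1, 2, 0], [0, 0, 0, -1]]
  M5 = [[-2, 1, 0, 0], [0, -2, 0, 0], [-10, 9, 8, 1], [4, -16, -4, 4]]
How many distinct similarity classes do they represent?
4 classes: {M1, M5}, {M2}, {M3}, {M4}

Characteristic polynomials: χ_{M1} = (x - 6)^2(x + 2)^2, χ_{M2} = (x - 6)^2(x + 2)^2, χ_{M3} = x(x + 2)(x + 4)^2, χ_{M4} = (x - 3)^2(x + 1)^2, χ_{M5} = (x - 6)^2(x + 2)^2.

{M1, M5}: invariant factors (x - 6)^2(x + 2)^2.

{M2}: invariant factors x + 2, (x - 6)^2(x + 2).

{M3}: invariant factors x(x + 2)(x + 4)^2.

{M4}: invariant factors x + 1, (x - 3)^2(x + 1).

Matrices are similar if and only if their invariant-factor lists agree; the partition into similarity classes is {M1, M5}, {M2}, {M3}, {M4}.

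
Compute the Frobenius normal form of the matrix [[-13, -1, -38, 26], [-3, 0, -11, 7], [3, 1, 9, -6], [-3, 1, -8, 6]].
The invariant factors of A (the non-unit diagonal entries of the Smith normal form of xI - A over ℚ[x]) are (x - 2)(x^3 + 4x + 2), each dividing the next. The characteristic polynomial is their product, (x - 2)(x^3 + 4x + 2).

The rational canonical form is the block-diagonal matrix of companion matrices C(f_i):
R = [[0, 0, 0, 4], [1, 0, 0, 6], [0, 1, 0, -4], [0, 0, 1, 2]].

Note the characteristic polynomial does not split into linear factors over ℚ, so A has no Jordan form over ℚ; the rational canonical form exists over any field.

R = [[0, 0, 0, 4], [1, 0, 0, 6], [0, 1, 0, -4], [0, 0, 1, 2]]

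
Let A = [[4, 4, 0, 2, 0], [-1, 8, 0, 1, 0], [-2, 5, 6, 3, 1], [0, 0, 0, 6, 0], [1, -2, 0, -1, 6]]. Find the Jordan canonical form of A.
J = [[6, 1, 0, 0, 0], [0, 6, 0, 0, 0], [0, 0, 6, 1, 0], [0, 0, 0, 6, 0], [0, 0, 0, 0, 6]]

The characteristic polynomial is det(xI - A) = (x - 6)^5, so the eigenvalues are 6 (algebraic multiplicity 5).

For λ = 6: rank(A - 6I) = 2, rank((A - 6I)^2) = 0. The eigenspace has dimension 5 - 2 = 3, so there are 3 Jordan blocks; the rank sequence gives block sizes [2, 2, 1].

Assembling the blocks gives the Jordan form J above.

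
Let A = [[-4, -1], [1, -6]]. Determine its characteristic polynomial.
χ_A(x) = (x + 5)^2

xI - A = [[x + 4, 1], [-1, x + 6]].

Expanding det(xI - A) along the first row:
det(xI - A) = + (x + 4)·det([[x + 6]]) - (1)·det([[-1]]).

Evaluating gives χ_A(x) = x^2 + 10x + 25 = (x + 5)^2.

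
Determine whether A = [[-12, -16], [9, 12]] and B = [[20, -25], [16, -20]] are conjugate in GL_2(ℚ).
Two matrices over a field are similar if and only if they have the same invariant factors.

Both A and B have characteristic polynomial x^2 and minimal polynomial x^2. Computing further, both have invariant factors x^2. Hence A and B are similar.

Yes.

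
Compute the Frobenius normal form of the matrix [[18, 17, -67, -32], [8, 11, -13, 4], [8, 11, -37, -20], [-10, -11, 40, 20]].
The invariant factors of A (the non-unit diagonal entries of the Smith normal form of xI - A over ℚ[x]) are x - 6, (x - 6)(x - 2)(x + 2), each dividing the next. The characteristic polynomial is their product, (x - 6)^2(x - 2)(x + 2).

The rational canonical form is the block-diagonal matrix of companion matrices C(f_i):
R = [[6, 0, 0, 0], [0, 0, 0, -24], [0, 1, 0, 4], [0, 0, 1, 6]].

R = [[6, 0, 0, 0], [0, 0, 0, -24], [0, 1, 0, 4], [0, 0, 1, 6]]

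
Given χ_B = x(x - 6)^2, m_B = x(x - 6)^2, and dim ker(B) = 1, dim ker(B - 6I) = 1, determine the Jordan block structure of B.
Jordan blocks: (0, 1), (6, 2)

λ = 0: algebraic multiplicity 1 (exponent in χ_B), largest block size 1 (exponent in m_B), 1 block (geometric multiplicity). This forces block sizes [1].
λ = 6: algebraic multiplicity 2 (exponent in χ_B), largest block size 2 (exponent in m_B), 1 block (geometric multiplicity). This forces block sizes [2].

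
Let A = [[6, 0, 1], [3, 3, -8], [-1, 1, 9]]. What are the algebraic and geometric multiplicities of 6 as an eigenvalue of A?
The characteristic polynomial is (x - 6)^3, so the factor x - 6 appears with exponent 3: the algebraic multiplicity is 3.

rank(A - 6I) = 2, so the eigenspace has dimension 3 - 2 = 1: the geometric multiplicity is 1.

Since 1 < 3, A is not diagonalizable.

algebraic multiplicity 3, geometric multiplicity 1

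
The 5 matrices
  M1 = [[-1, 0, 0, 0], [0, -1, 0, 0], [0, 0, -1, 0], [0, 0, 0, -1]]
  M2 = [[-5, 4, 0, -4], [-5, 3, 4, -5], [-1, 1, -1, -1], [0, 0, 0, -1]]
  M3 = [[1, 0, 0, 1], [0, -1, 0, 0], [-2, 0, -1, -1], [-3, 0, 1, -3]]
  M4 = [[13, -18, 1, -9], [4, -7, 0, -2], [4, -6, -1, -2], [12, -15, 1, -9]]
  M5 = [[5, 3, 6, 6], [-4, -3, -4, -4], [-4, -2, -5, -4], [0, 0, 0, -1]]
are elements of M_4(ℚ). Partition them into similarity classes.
3 classes: {M1}, {M2, M3, M4}, {M5}

Characteristic polynomials: χ_{M1} = (x + 1)^4, χ_{M2} = (x + 1)^4, χ_{M3} = (x + 1)^4, χ_{M4} = (x + 1)^4, χ_{M5} = (x + 1)^4.

{M1}: invariant factors x + 1, x + 1, x + 1, x + 1.

{M2, M3, M4}: invariant factors x + 1, (x + 1)^3.

{M5}: invariant factors x + 1, x + 1, (x + 1)^2.

Matrices are similar if and only if their invariant-factor lists agree; the partition into similarity classes is {M1}, {M2, M3, M4}, {M5}.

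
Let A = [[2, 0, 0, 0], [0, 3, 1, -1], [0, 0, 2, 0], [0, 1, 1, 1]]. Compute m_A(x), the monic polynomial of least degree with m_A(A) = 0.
The characteristic polynomial factors as (x - 2)^4. The minimal polynomial is ∏(x - λ)^{k_λ} where k_λ is the size of the largest Jordan block at λ.

For λ = 2: rank(A - 2I) = 1, and the largest Jordan block has size 2 (the smallest k with rank((A - 2I)^k) = rank((A - 2I)^(k+1))).

So m_A(x) = (x - 2)^2.

m_A(x) = (x - 2)^2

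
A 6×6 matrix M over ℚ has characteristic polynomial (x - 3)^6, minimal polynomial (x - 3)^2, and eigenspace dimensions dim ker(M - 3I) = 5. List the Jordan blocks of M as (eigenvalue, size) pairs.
λ = 3: algebraic multiplicity 6 (exponent in χ_M), largest block size 2 (exponent in m_M), 5 blocks (geometric multiplicity). These force block sizes [2, 1, 1, 1, 1].

Jordan blocks: (3, 2), (3, 1), (3, 1), (3, 1), (3, 1)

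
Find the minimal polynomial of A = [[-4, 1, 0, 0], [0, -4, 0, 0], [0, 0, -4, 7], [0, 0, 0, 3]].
m_A(x) = (x - 3)(x + 4)^2

The characteristic polynomial factors as (x - 3)(x + 4)^3. The minimal polynomial is ∏(x - λ)^{k_λ} where k_λ is the size of the largest Jordan block at λ.

For λ = -4: rank(A + 4I) = 2, and the largest Jordan block has size 2 (the smallest k with rank((A + 4I)^k) = rank((A + 4I)^(k+1))).
For λ = 3: rank(A - 3I) = 3, and the largest Jordan block has size 1 (the smallest k with rank((A - 3I)^k) = rank((A - 3I)^(k+1))).

So m_A(x) = (x - 3)(x + 4)^2.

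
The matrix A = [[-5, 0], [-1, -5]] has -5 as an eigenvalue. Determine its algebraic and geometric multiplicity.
algebraic multiplicity 2, geometric multiplicity 1

The characteristic polynomial is (x + 5)^2, so the factor x + 5 appears with exponent 2: the algebraic multiplicity is 2.

rank(A + 5I) = 1, so the eigenspace has dimension 2 - 1 = 1: the geometric multiplicity is 1.

Since 1 < 2, A is not diagonalizable.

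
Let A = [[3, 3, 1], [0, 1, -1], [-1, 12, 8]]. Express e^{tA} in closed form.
A has Jordan form J = [[4, 1, 0], [0, 4, 1], [0, 0, 4]] with A = PJP^{-1}, so e^{tA} = P e^{tJ} P^{-1}.

For a Jordan block J_k(λ), e^{tJ_k(λ)} = e^{λt} · (I + tN + t^2 N^2/2! + ... + t^{k-1} N^{k-1}/(k-1)!) where N is the nilpotent superdiagonal part.

Assembling the blocks and conjugating back gives the entries of e^{tA} as shown above.

e^{tA} = [[(1 - t)*e^{4*t}, 3*t*e^{4*t}, t*e^{4*t}], [t^2*e^{4*t}/2, (-3*t^2 - 6*t + 2)*e^{4*t}/2, t*(-t - 2)*e^{4*t}/2], [t*(-3*t - 2)*e^{4*t}/2, 3*t*(3*t + 8)*e^{4*t}/2, (3*t^2 + 8*t + 2)*e^{4*t}/2]]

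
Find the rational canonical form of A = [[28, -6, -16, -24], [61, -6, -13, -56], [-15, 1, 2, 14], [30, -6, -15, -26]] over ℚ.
R = [[0, 0, 0, 0], [1, 0, 0, 0], [0, 1, 0, 15], [0, 0, 1, -2]]

The invariant factors of A (the non-unit diagonal entries of the Smith normal form of xI - A over ℚ[x]) are x^2(x - 3)(x + 5), each dividing the next. The characteristic polynomial is their product, x^2(x - 3)(x + 5).

The rational canonical form is the block-diagonal matrix of companion matrices C(f_i):
R = [[0, 0, 0, 0], [1, 0, 0, 0], [0, 1, 0, 15], [0, 0, 1, -2]].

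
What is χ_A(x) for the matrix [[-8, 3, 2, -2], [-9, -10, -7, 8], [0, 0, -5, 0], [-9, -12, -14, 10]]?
χ_A(x) = (x - 2)(x + 5)^3

xI - A = [[x + 8, -3, -2, 2], [9, x + 10, 7, -8], [0, 0, x + 5, 0], [9, 12, 14, x - 10]].

Expanding det(xI - A) along the first row:
det(xI - A) = + (x + 8)·det([[x + 10, 7, -8], [0, x + 5, 0], [12, 14, x - 10]]) - (-3)·det([[9, 7, -8], [0, x + 5, 0], [9, 14, x - 10]]) + (-2)·det([[9, x + 10, -8], [0, 0, 0], [9, 12, x - 10]]) - (2)·det([[9, x + 10, 7], [0, 0, x + 5], [9, 12, 14]]).

Evaluating gives χ_A(x) = x^4 + 13x^3 + 45x^2 - 25x - 250 = (x - 2)(x + 5)^3.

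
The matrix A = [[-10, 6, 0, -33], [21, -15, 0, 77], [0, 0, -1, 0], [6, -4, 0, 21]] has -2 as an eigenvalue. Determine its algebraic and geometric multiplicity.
algebraic multiplicity 1, geometric multiplicity 1

The characteristic polynomial is (x + 1)^3(x + 2), so the factor x + 2 appears with exponent 1: the algebraic multiplicity is 1.

rank(A + 2I) = 3, so the eigenspace has dimension 4 - 3 = 1: the geometric multiplicity is 1.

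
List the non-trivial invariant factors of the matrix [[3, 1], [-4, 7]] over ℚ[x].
(x - 5)^2

The Jordan structure of A has elementary divisors (x - 5)^2. Arranging the block sizes at each eigenvalue in decreasing order and taking row products gives the invariant factors.

Invariant factors (smallest first, each dividing the next): (x - 5)^2.

Check: the last factor (x - 5)^2 is the minimal polynomial, and the product (x - 5)^2 is the characteristic polynomial.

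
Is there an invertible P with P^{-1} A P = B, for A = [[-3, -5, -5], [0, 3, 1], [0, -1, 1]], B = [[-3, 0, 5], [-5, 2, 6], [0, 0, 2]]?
Yes.

Two matrices over a field are similar if and only if they have the same invariant factors.

Both A and B have characteristic polynomial (x - 2)^2(x + 3) and minimal polynomial (x - 2)^2(x + 3). Computing further, both have invariant factors (x - 2)^2(x + 3). Hence A and B are similar.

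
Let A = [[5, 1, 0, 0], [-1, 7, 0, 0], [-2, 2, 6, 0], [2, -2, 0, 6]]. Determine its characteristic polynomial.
χ_A(x) = (x - 6)^4

xI - A = [[x - 5, -1, 0, 0], [1, x - 7, 0, 0], [2, -2, x - 6, 0], [-2, 2, 0, x - 6]].

Expanding det(xI - A) along the first row:
det(xI - A) = + (x - 5)·det([[x - 7, 0, 0], [-2, x - 6, 0], [2, 0, x - 6]]) - (-1)·det([[1, 0, 0], [2, x - 6, 0], [-2, 0, x - 6]]) + (0)·det([[1, x - 7, 0], [2, -2, 0], [-2, 2, x - 6]]) - (0)·det([[1, x - 7, 0], [2, -2, x - 6], [-2, 2, 0]]).

Evaluating gives χ_A(x) = x^4 - 24x^3 + 216x^2 - 864x + 1296 = (x - 6)^4.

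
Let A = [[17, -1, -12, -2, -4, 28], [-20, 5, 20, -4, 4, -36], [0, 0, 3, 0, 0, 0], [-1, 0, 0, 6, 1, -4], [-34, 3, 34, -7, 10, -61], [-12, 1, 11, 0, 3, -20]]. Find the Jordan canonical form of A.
J = [[3, 1, 0, 0, 0, 0], [0, 3, 0, 0, 0, 0], [0, 0, 3, 0, 0, 0], [0, 0, 0, 4, 1, 0], [0, 0, 0, 0, 4, 1], [0, 0, 0, 0, 0, 4]]

The characteristic polynomial is det(xI - A) = (x - 4)^3(x - 3)^3, so the eigenvalues are 3 (algebraic multiplicity 3), 4 (algebraic multiplicity 3).

For λ = 3: rank(A - 3I) = 4, rank((A - 3I)^2) = 3. The eigenspace has dimension 6 - 4 = 2, so there are 2 Jordan blocks; the rank sequence gives block sizes [2, 1].

For λ = 4: rank(A - 4I) = 5, rank((A - 4I)^2) = 4, rank((A - 4I)^3) = 3. The eigenspace has dimension 6 - 5 = 1, so there is 1 Jordan block; the rank sequence gives block sizes [3].

Assembling the blocks gives the Jordan form J above.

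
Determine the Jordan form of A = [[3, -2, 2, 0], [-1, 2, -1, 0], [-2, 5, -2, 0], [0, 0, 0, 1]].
J = [[1, 1, 0, 0], [0, 1, 1, 0], [0, 0, 1, 0], [0, 0, 0, 1]]

The characteristic polynomial is det(xI - A) = (x - 1)^4, so the eigenvalues are 1 (algebraic multiplicity 4).

For λ = 1: rank(A - I) = 2, rank((A - I)^2) = 1, rank((A - I)^3) = 0. The eigenspace has dimension 4 - 2 = 2, so there are 2 Jordan blocks; the rank sequence gives block sizes [3, 1].

Assembling the blocks gives the Jordan form J above.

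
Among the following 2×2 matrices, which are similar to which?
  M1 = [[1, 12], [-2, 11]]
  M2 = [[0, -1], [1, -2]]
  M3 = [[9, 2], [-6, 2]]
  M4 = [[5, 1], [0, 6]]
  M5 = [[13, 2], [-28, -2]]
3 classes: {M1}, {M2}, {M3, M4, M5}

Characteristic polynomials: χ_{M1} = (x - 7)(x - 5), χ_{M2} = (x + 1)^2, χ_{M3} = (x - 6)(x - 5), χ_{M4} = (x - 6)(x - 5), χ_{M5} = (x - 6)(x - 5).

{M1}: invariant factors (x - 7)(x - 5).

{M2}: invariant factors (x + 1)^2.

{M3, M4, M5}: invariant factors (x - 6)(x - 5).

Matrices are similar if and only if their invariant-factor lists agree; the partition into similarity classes is {M1}, {M2}, {M3, M4, M5}.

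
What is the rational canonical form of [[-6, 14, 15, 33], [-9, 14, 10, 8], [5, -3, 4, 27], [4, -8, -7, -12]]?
The invariant factors of A (the non-unit diagonal entries of the Smith normal form of xI - A over ℚ[x]) are (x^2 + 3)^2, each dividing the next. The characteristic polynomial is their product, (x^2 + 3)^2.

The rational canonical form is the block-diagonal matrix of companion matrices C(f_i):
R = [[0, 0, 0, -9], [1, 0, 0, 0], [0, 1, 0, -6], [0, 0, 1, 0]].

Note the characteristic polynomial does not split into linear factors over ℚ, so A has no Jordan form over ℚ; the rational canonical form exists over any field.

R = [[0, 0, 0, -9], [1, 0, 0, 0], [0, 1, 0, -6], [0, 0, 1, 0]]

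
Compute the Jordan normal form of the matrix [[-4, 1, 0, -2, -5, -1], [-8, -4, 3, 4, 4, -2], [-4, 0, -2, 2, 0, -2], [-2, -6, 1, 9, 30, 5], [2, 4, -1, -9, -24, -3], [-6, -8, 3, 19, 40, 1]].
J = [[-4, 1, 0, 0, 0, 0], [0, -4, 1, 0, 0, 0], [0, 0, -4, 0, 0, 0], [0, 0, 0, -4, 1, 0], [0, 0, 0, 0, -4, 0], [0, 0, 0, 0, 0, -4]]

The characteristic polynomial is det(xI - A) = (x + 4)^6, so the eigenvalues are -4 (algebraic multiplicity 6).

For λ = -4: rank(A + 4I) = 3, rank((A + 4I)^2) = 1, rank((A + 4I)^3) = 0. The eigenspace has dimension 6 - 3 = 3, so there are 3 Jordan blocks; the rank sequence gives block sizes [3, 2, 1].

Assembling the blocks gives the Jordan form J above.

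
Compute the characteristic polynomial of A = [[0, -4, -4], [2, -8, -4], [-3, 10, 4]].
χ_A(x) = x(x + 2)^2

xI - A = [[x, 4, 4], [-2, x + 8, 4], [3, -10, x - 4]].

Expanding det(xI - A) along the first row:
det(xI - A) = + (x)·det([[x + 8, 4], [-10, x - 4]]) - (4)·det([[-2, 4], [3, x - 4]]) + (4)·det([[-2, x + 8], [3, -10]]).

Evaluating gives χ_A(x) = x^3 + 4x^2 + 4x = x(x + 2)^2.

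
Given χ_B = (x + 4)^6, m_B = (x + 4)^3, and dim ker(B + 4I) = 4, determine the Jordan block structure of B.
λ = -4: algebraic multiplicity 6 (exponent in χ_B), largest block size 3 (exponent in m_B), 4 blocks (geometric multiplicity). These force block sizes [3, 1, 1, 1].

Jordan blocks: (-4, 3), (-4, 1), (-4, 1), (-4, 1)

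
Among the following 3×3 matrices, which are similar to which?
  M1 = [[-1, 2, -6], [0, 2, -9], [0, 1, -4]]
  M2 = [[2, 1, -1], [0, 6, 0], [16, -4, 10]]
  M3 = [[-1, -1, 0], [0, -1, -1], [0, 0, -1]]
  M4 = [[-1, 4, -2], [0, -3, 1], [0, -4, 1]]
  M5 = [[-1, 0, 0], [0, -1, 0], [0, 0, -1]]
Characteristic polynomials: χ_{M1} = (x + 1)^3, χ_{M2} = (x - 6)^3, χ_{M3} = (x + 1)^3, χ_{M4} = (x + 1)^3, χ_{M5} = (x + 1)^3.

{M1, M4}: invariant factors x + 1, (x + 1)^2.

{M2}: invariant factors x - 6, (x - 6)^2.

{M3}: invariant factors (x + 1)^3.

{M5}: invariant factors x + 1, x + 1, x + 1.

Matrices are similar if and only if their invariant-factor lists agree; the partition into similarity classes is {M1, M4}, {M2}, {M3}, {M5}.

4 classes: {M1, M4}, {M2}, {M3}, {M5}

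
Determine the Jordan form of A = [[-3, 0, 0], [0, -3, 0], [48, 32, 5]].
J = [[-3, 0, 0], [0, -3, 0], [0, 0, 5]]

The characteristic polynomial is det(xI - A) = (x - 5)(x + 3)^2, so the eigenvalues are -3 (algebraic multiplicity 2), 5 (algebraic multiplicity 1).

For λ = -3: rank(A + 3I) = 1. The eigenspace has dimension 3 - 1 = 2, so there are 2 Jordan blocks; the rank sequence gives block sizes [1, 1].

For λ = 5: algebraic multiplicity 1 gives one 1×1 block.

Assembling the blocks gives the Jordan form J above.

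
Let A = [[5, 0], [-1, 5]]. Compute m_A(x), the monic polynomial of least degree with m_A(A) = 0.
The characteristic polynomial factors as (x - 5)^2. The minimal polynomial is ∏(x - λ)^{k_λ} where k_λ is the size of the largest Jordan block at λ.

For λ = 5: rank(A - 5I) = 1, and the largest Jordan block has size 2 (the smallest k with rank((A - 5I)^k) = rank((A - 5I)^(k+1))).

So m_A(x) = (x - 5)^2.

m_A(x) = (x - 5)^2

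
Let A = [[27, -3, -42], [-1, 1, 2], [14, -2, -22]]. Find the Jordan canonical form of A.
J = [[0, 1, 0], [0, 0, 0], [0, 0, 6]]

The characteristic polynomial is det(xI - A) = x^2(x - 6), so the eigenvalues are 0 (algebraic multiplicity 2), 6 (algebraic multiplicity 1).

For λ = 0: rank(A) = 2, rank(A^2) = 1. The eigenspace has dimension 3 - 2 = 1, so there is 1 Jordan block; the rank sequence gives block sizes [2].

For λ = 6: algebraic multiplicity 1 gives one 1×1 block.

Assembling the blocks gives the Jordan form J above.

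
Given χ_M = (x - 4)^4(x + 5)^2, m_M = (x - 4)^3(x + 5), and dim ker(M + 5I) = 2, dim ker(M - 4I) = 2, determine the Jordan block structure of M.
Jordan blocks: (-5, 1), (-5, 1), (4, 3), (4, 1)

λ = -5: algebraic multiplicity 2 (exponent in χ_M), largest block size 1 (exponent in m_M), 2 blocks (geometric multiplicity). These force block sizes [1, 1].
λ = 4: algebraic multiplicity 4 (exponent in χ_M), largest block size 3 (exponent in m_M), 2 blocks (geometric multiplicity). These force block sizes [3, 1].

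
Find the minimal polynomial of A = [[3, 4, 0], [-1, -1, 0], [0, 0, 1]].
m_A(x) = (x - 1)^2

The characteristic polynomial factors as (x - 1)^3. The minimal polynomial is ∏(x - λ)^{k_λ} where k_λ is the size of the largest Jordan block at λ.

For λ = 1: rank(A - I) = 1, and the largest Jordan block has size 2 (the smallest k with rank((A - I)^k) = rank((A - I)^(k+1))).

So m_A(x) = (x - 1)^2.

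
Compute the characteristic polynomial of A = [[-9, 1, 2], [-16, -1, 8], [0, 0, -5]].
χ_A(x) = (x + 5)^3

xI - A = [[x + 9, -1, -2], [16, x + 1, -8], [0, 0, x + 5]].

Expanding det(xI - A) along the first row:
det(xI - A) = + (x + 9)·det([[x + 1, -8], [0, x + 5]]) - (-1)·det([[16, -8], [0, x + 5]]) + (-2)·det([[16, x + 1], [0, 0]]).

Evaluating gives χ_A(x) = x^3 + 15x^2 + 75x + 125 = (x + 5)^3.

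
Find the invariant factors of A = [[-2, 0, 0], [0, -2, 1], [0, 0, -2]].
x + 2, (x + 2)^2

The Jordan structure of A has elementary divisors (x + 2)^2, (x + 2). Arranging the block sizes at each eigenvalue in decreasing order and taking row products gives the invariant factors.

Invariant factors (smallest first, each dividing the next): x + 2, (x + 2)^2.

Check: the last factor (x + 2)^2 is the minimal polynomial, and the product (x + 2)^3 is the characteristic polynomial.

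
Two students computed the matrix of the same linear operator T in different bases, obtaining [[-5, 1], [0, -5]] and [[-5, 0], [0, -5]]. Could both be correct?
No.

Both have characteristic polynomial (x + 5)^2, but the minimal polynomial of A is (x + 5)^2 while the minimal polynomial of B is x + 5. The minimal polynomial is a similarity invariant, so A and B are not similar.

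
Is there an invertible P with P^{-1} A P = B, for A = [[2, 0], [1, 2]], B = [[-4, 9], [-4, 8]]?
Yes.

Two matrices over a field are similar if and only if they have the same invariant factors.

Both A and B have characteristic polynomial (x - 2)^2 and minimal polynomial (x - 2)^2. Computing further, both have invariant factors (x - 2)^2. Hence A and B are similar.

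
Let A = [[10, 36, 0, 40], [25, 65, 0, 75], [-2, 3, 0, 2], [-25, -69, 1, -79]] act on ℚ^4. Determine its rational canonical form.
The invariant factors of A (the non-unit diagonal entries of the Smith normal form of xI - A over ℚ[x]) are (x - 2)(x + 5)(x^2 + x + 5), each dividing the next. The characteristic polynomial is their product, (x - 2)(x + 5)(x^2 + x + 5).

The rational canonical form is the block-diagonal matrix of companion matrices C(f_i):
R = [[0, 0, 0, 50], [1, 0, 0, -5], [0, 1, 0, 2], [0, 0, 1, -4]].

Note the characteristic polynomial does not split into linear factors over ℚ, so A has no Jordan form over ℚ; the rational canonical form exists over any field.

R = [[0, 0, 0, 50], [1, 0, 0, -5], [0, 1, 0, 2], [0, 0, 1, -4]]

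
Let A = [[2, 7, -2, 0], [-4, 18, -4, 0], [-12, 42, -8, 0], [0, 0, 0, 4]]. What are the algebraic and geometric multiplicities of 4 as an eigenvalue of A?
algebraic multiplicity 4, geometric multiplicity 3

The characteristic polynomial is (x - 4)^4, so the factor x - 4 appears with exponent 4: the algebraic multiplicity is 4.

rank(A - 4I) = 1, so the eigenspace has dimension 4 - 1 = 3: the geometric multiplicity is 3.

Since 3 < 4, A is not diagonalizable.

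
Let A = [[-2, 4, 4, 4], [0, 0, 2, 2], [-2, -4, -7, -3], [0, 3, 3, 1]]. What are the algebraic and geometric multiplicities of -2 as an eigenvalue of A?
algebraic multiplicity 4, geometric multiplicity 2

The characteristic polynomial is (x + 2)^4, so the factor x + 2 appears with exponent 4: the algebraic multiplicity is 4.

rank(A + 2I) = 2, so the eigenspace has dimension 4 - 2 = 2: the geometric multiplicity is 2.

Since 2 < 4, A is not diagonalizable.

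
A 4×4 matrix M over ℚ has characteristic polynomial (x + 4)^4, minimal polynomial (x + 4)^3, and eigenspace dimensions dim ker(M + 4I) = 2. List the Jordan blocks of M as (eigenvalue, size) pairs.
λ = -4: algebraic multiplicity 4 (exponent in χ_M), largest block size 3 (exponent in m_M), 2 blocks (geometric multiplicity). These force block sizes [3, 1].

Jordan blocks: (-4, 3), (-4, 1)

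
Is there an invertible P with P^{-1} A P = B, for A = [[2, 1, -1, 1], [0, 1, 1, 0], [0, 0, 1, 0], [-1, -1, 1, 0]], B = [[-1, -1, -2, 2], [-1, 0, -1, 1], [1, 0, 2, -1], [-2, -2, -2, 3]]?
Yes.

Two matrices over a field are similar if and only if they have the same invariant factors.

Both A and B have characteristic polynomial (x - 1)^4 and minimal polynomial (x - 1)^3. Computing further, both have invariant factors x - 1, (x - 1)^3. Hence A and B are similar.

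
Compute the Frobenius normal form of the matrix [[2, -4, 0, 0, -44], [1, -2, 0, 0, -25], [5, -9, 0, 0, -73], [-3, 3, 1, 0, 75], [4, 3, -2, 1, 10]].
The invariant factors of A (the non-unit diagonal entries of the Smith normal form of xI - A over ℚ[x]) are (x - 6)(x - 1)^4, each dividing the next. The characteristic polynomial is their product, (x - 6)(x - 1)^4.

The rational canonical form is the block-diagonal matrix of companion matrices C(f_i):
R = [[0, 0, 0, 0, 6], [1, 0, 0, 0, -25], [0, 1, 0, 0, 40], [0, 0, 1, 0, -30], [0, 0, 0, 1, 10]].

R = [[0, 0, 0, 0, 6], [1, 0, 0, 0, -25], [0, 1, 0, 0, 40], [0, 0, 1, 0, -30], [0, 0, 0, 1, 10]]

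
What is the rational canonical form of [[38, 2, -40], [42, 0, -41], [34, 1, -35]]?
The invariant factors of A (the non-unit diagonal entries of the Smith normal form of xI - A over ℚ[x]) are (x - 6)(x^2 + 3x + 5), each dividing the next. The characteristic polynomial is their product, (x - 6)(x^2 + 3x + 5).

The rational canonical form is the block-diagonal matrix of companion matrices C(f_i):
R = [[0, 0, 30], [1, 0, 13], [0, 1, 3]].

Note the characteristic polynomial does not split into linear factors over ℚ, so A has no Jordan form over ℚ; the rational canonical form exists over any field.

R = [[0, 0, 30], [1, 0, 13], [0, 1, 3]]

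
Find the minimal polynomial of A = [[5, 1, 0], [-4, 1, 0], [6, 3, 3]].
The characteristic polynomial factors as (x - 3)^3. The minimal polynomial is ∏(x - λ)^{k_λ} where k_λ is the size of the largest Jordan block at λ.

For λ = 3: rank(A - 3I) = 1, and the largest Jordan block has size 2 (the smallest k with rank((A - 3I)^k) = rank((A - 3I)^(k+1))).

So m_A(x) = (x - 3)^2.

m_A(x) = (x - 3)^2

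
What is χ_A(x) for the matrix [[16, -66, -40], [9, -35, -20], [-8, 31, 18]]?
xI - A = [[x - 16, 66, 40], [-9, x + 35, 20], [8, -31, x - 18]].

Expanding det(xI - A) along the first row:
det(xI - A) = + (x - 16)·det([[x + 35, 20], [-31, x - 18]]) - (66)·det([[-9, 20], [8, x - 18]]) + (40)·det([[-9, x + 35], [8, -31]]).

Evaluating gives χ_A(x) = x^3 + x^2 - 8x - 12 = (x - 3)(x + 2)^2.

χ_A(x) = (x - 3)(x + 2)^2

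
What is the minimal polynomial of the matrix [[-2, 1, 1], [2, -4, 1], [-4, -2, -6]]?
m_A(x) = (x + 4)^3

The characteristic polynomial factors as (x + 4)^3. The minimal polynomial is ∏(x - λ)^{k_λ} where k_λ is the size of the largest Jordan block at λ.

For λ = -4: rank(A + 4I) = 2, and the largest Jordan block has size 3 (the smallest k with rank((A + 4I)^k) = rank((A + 4I)^(k+1))).

So m_A(x) = (x + 4)^3.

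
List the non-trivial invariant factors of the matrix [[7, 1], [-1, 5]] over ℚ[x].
The Jordan structure of A has elementary divisors (x - 6)^2. Arranging the block sizes at each eigenvalue in decreasing order and taking row products gives the invariant factors.

Invariant factors (smallest first, each dividing the next): (x - 6)^2.

Check: the last factor (x - 6)^2 is the minimal polynomial, and the product (x - 6)^2 is the characteristic polynomial.

(x - 6)^2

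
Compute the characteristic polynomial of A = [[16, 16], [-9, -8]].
xI - A = [[x - 16, -16], [9, x + 8]].

Expanding det(xI - A) along the first row:
det(xI - A) = + (x - 16)·det([[x + 8]]) - (-16)·det([[9]]).

Evaluating gives χ_A(x) = x^2 - 8x + 16 = (x - 4)^2.

χ_A(x) = (x - 4)^2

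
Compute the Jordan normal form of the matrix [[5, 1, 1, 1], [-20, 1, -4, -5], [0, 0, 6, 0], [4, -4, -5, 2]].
The characteristic polynomial is det(xI - A) = (x - 6)^2(x - 1)^2, so the eigenvalues are 1 (algebraic multiplicity 2), 6 (algebraic multiplicity 2).

For λ = 1: rank(A - I) = 3, rank((A - I)^2) = 2. The eigenspace has dimension 4 - 3 = 1, so there is 1 Jordan block; the rank sequence gives block sizes [2].

For λ = 6: rank(A - 6I) = 3, rank((A - 6I)^2) = 2. The eigenspace has dimension 4 - 3 = 1, so there is 1 Jordan block; the rank sequence gives block sizes [2].

Assembling the blocks gives the Jordan form J above.

J = [[1, 1, 0, 0], [0, 1, 0, 0], [0, 0, 6, 1], [0, 0, 0, 6]]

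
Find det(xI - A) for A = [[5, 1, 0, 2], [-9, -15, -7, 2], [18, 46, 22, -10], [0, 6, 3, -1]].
χ_A(x) = (x - 5)(x - 2)^3

xI - A = [[x - 5, -1, 0, -2], [9, x + 15, 7, -2], [-18, -46, x - 22, 10], [0, -6, -3, x + 1]].

Expanding det(xI - A) along the first row:
det(xI - A) = + (x - 5)·det([[x + 15, 7, -2], [-46, x - 22, 10], [-6, -3, x + 1]]) - (-1)·det([[9, 7, -2], [-18, x - 22, 10], [0, -3, x + 1]]) + (0)·det([[9, x + 15, -2], [-18, -46, 10], [0, -6, x + 1]]) - (-2)·det([[9, x + 15, 7], [-18, -46, x - 22], [0, -6, -3]]).

Evaluating gives χ_A(x) = x^4 - 11x^3 + 42x^2 - 68x + 40 = (x - 5)(x - 2)^3.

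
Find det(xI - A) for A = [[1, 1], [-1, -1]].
xI - A = [[x - 1, -1], [1, x + 1]].

Expanding det(xI - A) along the first row:
det(xI - A) = + (x - 1)·det([[x + 1]]) - (-1)·det([[1]]).

Evaluating gives χ_A(x) = x^2.

χ_A(x) = x^2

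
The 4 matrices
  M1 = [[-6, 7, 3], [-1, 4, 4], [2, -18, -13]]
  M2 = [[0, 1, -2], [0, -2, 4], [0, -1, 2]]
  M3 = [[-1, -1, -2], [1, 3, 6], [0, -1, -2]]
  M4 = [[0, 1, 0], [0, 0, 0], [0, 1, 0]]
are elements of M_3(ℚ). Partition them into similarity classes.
Characteristic polynomials: χ_{M1} = (x + 5)^3, χ_{M2} = x^3, χ_{M3} = x^3, χ_{M4} = x^3.

{M1}: invariant factors (x + 5)^3.

{M2, M4}: invariant factors x, x^2.

{M3}: invariant factors x^3.

Matrices are similar if and only if their invariant-factor lists agree; the partition into similarity classes is {M1}, {M2, M4}, {M3}.

3 classes: {M1}, {M2, M4}, {M3}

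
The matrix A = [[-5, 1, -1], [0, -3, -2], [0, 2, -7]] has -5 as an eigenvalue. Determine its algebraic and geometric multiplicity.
algebraic multiplicity 3, geometric multiplicity 2

The characteristic polynomial is (x + 5)^3, so the factor x + 5 appears with exponent 3: the algebraic multiplicity is 3.

rank(A + 5I) = 1, so the eigenspace has dimension 3 - 1 = 2: the geometric multiplicity is 2.

Since 2 < 3, A is not diagonalizable.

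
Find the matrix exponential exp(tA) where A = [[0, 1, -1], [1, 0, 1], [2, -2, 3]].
e^{tA} = [[(1 - t)*e^{t}, t*e^{t}, -t*e^{t}], [t*e^{t}, (1 - t)*e^{t}, t*e^{t}], [2*t*e^{t}, -2*t*e^{t}, (2*t + 1)*e^{t}]]

A has Jordan form J = [[1, 1, 0], [0, 1, 0], [0, 0, 1]] with A = PJP^{-1}, so e^{tA} = P e^{tJ} P^{-1}.

For a Jordan block J_k(λ), e^{tJ_k(λ)} = e^{λt} · (I + tN + t^2 N^2/2! + ... + t^{k-1} N^{k-1}/(k-1)!) where N is the nilpotent superdiagonal part.

Assembling the blocks and conjugating back gives the entries of e^{tA} as shown above.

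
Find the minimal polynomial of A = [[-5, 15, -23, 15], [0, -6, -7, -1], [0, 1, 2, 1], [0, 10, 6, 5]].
The characteristic polynomial factors as (x - 3)^2(x + 5)^2. The minimal polynomial is ∏(x - λ)^{k_λ} where k_λ is the size of the largest Jordan block at λ.

For λ = -5: rank(A + 5I) = 2, and the largest Jordan block has size 1 (the smallest k with rank((A + 5I)^k) = rank((A + 5I)^(k+1))).
For λ = 3: rank(A - 3I) = 3, and the largest Jordan block has size 2 (the smallest k with rank((A - 3I)^k) = rank((A - 3I)^(k+1))).

So m_A(x) = (x - 3)^2(x + 5).

m_A(x) = (x - 3)^2(x + 5)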